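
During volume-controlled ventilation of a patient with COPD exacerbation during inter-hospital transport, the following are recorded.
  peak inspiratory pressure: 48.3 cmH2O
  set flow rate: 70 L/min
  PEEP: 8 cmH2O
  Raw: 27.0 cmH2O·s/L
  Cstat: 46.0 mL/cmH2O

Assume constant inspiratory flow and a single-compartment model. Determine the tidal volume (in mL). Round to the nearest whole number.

405

Flow: 70 L/min ÷ 60 = 1.1667 L/s.
Equation of motion (constant flow): PIP = Vt/C + R·V̇ + PEEP.
Vt/C = PIP − R·V̇ − PEEP = 48.3 − 31.501 − 8 = 8.799 cmH2O.
Vt = C × 8.799 = 46.0 × 8.799 = 404.75 mL.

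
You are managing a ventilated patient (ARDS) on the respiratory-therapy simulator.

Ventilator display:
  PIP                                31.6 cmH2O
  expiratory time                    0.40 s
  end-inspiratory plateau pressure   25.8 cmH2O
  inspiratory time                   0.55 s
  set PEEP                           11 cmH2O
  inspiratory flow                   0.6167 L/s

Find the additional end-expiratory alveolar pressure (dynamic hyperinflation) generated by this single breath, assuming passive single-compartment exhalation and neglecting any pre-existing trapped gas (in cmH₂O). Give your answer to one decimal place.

Vt = flow × Ti = 0.6167 L/s × 0.55 s × 1000 mL/L = 339.19 mL.
R = (PIP − Pplat)/V̇ = (31.6 − 25.8) / 0.6167 = 5.8/0.6167 = 9.405 cmH2O·s/L.
C = Vt/(Pplat − PEEP) = 339.19 / (25.8 − 11) = 339.19/14.8 = 22.918 mL/cmH2O.
τ = R × C = 9.405 × 0.02292 L/cmH2O = 0.2156 s.
Fraction remaining = e^(−Te/τ) = e^(−0.40/0.2156) = 0.1564; trapped volume = 339.19 × 0.1564 = 53.049 mL.
Additional alveolar pressure from trapping ≈ V_trapped / C = 53.049 / 22.918 = 2.315 cmH2O.

2.3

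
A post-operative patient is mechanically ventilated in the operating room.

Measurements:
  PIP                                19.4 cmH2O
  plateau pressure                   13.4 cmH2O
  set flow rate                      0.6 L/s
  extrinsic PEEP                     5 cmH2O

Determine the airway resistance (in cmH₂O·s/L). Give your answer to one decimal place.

10.0

Raw = (PIP − Pplat) / flow = (19.4 − 13.4) / 0.6 = 6.0 / 0.6 = 10.0 cmH2O·s/L.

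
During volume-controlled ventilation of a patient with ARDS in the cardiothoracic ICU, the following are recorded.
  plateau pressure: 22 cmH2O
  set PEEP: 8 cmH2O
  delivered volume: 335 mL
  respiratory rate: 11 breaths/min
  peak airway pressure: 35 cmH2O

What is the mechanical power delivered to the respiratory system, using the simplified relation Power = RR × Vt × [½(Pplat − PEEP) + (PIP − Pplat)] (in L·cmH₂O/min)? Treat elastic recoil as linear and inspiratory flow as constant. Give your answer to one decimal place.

Per-breath work = Vt × [½(Pplat−PEEP) + (PIP−Pplat)] = 0.335 × [0.5×14.0 + 13.0] = 0.335 × 20.0 = 6.7 L·cmH2O.
Power = 11 × 6.7 = 73.7 L·cmH2O/min.

73.7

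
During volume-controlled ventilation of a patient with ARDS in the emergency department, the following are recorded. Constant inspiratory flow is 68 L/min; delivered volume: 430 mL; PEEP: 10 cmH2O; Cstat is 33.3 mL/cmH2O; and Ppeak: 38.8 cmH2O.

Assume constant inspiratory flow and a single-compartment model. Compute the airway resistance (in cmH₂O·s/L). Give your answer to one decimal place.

14.0

Flow: 68 L/min ÷ 60 = 1.1333 L/s.
Equation of motion (constant flow): PIP = Vt/C + R·V̇ + PEEP.
R·V̇ = PIP − Vt/C − PEEP = 38.8 − 430/33.3 − 10 = 38.8 − 12.913 − 10 = 15.887 cmH2O.
R = 15.887 / 1.1333 = 14.018 cmH2O·s/L.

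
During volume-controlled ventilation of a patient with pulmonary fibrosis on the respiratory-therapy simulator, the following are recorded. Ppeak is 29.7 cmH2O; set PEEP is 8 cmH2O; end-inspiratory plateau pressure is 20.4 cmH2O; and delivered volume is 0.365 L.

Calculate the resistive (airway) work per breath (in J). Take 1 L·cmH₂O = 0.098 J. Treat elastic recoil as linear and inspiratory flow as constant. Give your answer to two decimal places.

0.33

With constant inspiratory flow the resistive pressure is constant at PIP − Pplat = 29.7 − 20.4 = 9.3 cmH2O, so resistive work = 9.3 × 0.365 = 3.395 L·cmH2O.
× 0.098 J/(L·cmH2O) → 0.3327 J.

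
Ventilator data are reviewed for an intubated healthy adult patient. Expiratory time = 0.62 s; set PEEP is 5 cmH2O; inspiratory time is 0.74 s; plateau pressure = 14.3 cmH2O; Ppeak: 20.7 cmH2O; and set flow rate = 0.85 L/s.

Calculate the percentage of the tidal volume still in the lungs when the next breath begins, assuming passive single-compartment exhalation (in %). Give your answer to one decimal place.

Vt = flow × Ti = 0.85 L/s × 0.74 s × 1000 mL/L = 629.0 mL.
R = (PIP − Pplat)/V̇ = (20.7 − 14.3) / 0.85 = 6.4/0.85 = 7.529 cmH2O·s/L.
C = Vt/(Pplat − PEEP) = 629.0 / (14.3 − 5) = 629.0/9.3 = 67.634 mL/cmH2O.
τ = R × C = 7.529 × 0.06763 L/cmH2O = 0.5092 s.
Fraction remaining at end-expiration = e^(−Te/τ) = e^(−0.62/0.5092) = 0.2959 → 29.59%.

29.6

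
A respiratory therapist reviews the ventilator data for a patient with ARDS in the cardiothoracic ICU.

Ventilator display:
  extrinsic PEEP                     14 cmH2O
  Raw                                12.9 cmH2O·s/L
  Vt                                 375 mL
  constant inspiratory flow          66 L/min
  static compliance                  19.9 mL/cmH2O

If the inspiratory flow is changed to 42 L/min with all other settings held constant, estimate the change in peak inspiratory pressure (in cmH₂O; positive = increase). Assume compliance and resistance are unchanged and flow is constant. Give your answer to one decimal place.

Flow: 66 L/min ÷ 60 = 1.1 L/s.
New flow: 42 L/min ÷ 60 = 0.7 L/s.
PIP = Vt/C + R·V̇ + PEEP (constant-flow equation of motion).
Only the resistive term changes: ΔPIP = R × ΔV̇ = 12.9 × (0.7 − 1.1) = 12.9 × -0.4 = -5.16 cmH2O.

-5.2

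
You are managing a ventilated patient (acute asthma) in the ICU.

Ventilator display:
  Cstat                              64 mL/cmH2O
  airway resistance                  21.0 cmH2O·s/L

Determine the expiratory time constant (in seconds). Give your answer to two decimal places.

τ = R × C = 21.0 × 64 mL/cmH2O = 21.0 × 0.064 L/cmH2O = 1.344 s.

1.34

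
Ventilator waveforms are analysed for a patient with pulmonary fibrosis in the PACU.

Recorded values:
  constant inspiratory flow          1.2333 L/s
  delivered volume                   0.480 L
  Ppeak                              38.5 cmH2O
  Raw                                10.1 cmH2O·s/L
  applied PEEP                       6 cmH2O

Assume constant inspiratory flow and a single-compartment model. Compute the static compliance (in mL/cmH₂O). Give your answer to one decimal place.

23.9

Equation of motion (constant flow): PIP = Vt/C + R·V̇ + PEEP.
Vt/C = PIP − R·V̇ − PEEP = 38.5 − 10.1×1.2333 − 6 = 38.5 − 12.456 − 6 = 20.044 cmH2O.
C = Vt / 20.044 = 480 / 20.044 = 23.947 mL/cmH2O.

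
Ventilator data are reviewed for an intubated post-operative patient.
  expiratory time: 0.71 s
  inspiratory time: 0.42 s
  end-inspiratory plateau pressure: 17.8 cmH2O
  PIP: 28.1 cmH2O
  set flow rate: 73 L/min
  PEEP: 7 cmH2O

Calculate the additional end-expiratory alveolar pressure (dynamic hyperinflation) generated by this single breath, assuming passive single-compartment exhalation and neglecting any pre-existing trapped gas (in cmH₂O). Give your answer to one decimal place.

1.8

Flow: 73 L/min ÷ 60 = 1.2167 L/s.
Vt = flow × Ti = 1.2167 L/s × 0.42 s × 1000 mL/L = 511.01 mL.
R = (PIP − Pplat)/V̇ = (28.1 − 17.8) / 1.2167 = 10.3/1.2167 = 8.466 cmH2O·s/L.
C = Vt/(Pplat − PEEP) = 511.01 / (17.8 − 7) = 511.01/10.8 = 47.316 mL/cmH2O.
τ = R × C = 8.466 × 0.04732 L/cmH2O = 0.4006 s.
Fraction remaining = e^(−Te/τ) = e^(−0.71/0.4006) = 0.1699; trapped volume = 511.01 × 0.1699 = 86.821 mL.
Additional alveolar pressure from trapping ≈ V_trapped / C = 86.821 / 47.316 = 1.835 cmH2O.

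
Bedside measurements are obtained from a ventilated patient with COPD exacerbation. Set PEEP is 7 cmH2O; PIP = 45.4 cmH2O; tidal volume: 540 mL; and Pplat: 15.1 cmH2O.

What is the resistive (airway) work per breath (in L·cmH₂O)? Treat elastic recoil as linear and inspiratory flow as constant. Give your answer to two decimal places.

16.36

With constant inspiratory flow the resistive pressure is constant at PIP − Pplat = 45.4 − 15.1 = 30.3 cmH2O, so resistive work = 30.3 × 0.540 = 16.362 L·cmH2O.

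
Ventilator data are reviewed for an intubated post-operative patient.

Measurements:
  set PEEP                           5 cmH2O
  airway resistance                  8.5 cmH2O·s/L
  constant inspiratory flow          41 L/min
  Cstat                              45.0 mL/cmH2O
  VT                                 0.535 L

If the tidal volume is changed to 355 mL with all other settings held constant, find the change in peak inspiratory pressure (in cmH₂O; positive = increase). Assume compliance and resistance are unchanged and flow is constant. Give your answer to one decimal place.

-4.0

PIP = Vt/C + R·V̇ + PEEP (constant-flow equation of motion).
Only the elastic term changes: ΔPIP = ΔVt / C = (355 − 535) / 45.0 = -4.0 cmH2O.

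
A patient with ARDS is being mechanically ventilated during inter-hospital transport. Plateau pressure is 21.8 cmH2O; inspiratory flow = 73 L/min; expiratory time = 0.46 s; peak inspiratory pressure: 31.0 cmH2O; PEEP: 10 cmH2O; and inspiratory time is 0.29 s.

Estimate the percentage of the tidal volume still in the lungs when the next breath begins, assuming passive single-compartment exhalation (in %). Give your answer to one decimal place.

Flow: 73 L/min ÷ 60 = 1.2167 L/s.
Vt = flow × Ti = 1.2167 L/s × 0.29 s × 1000 mL/L = 352.84 mL.
R = (PIP − Pplat)/V̇ = (31.0 − 21.8) / 1.2167 = 9.2/1.2167 = 7.561 cmH2O·s/L.
C = Vt/(Pplat − PEEP) = 352.84 / (21.8 − 10) = 352.84/11.8 = 29.902 mL/cmH2O.
τ = R × C = 7.561 × 0.0299 L/cmH2O = 0.2261 s.
Fraction remaining at end-expiration = e^(−Te/τ) = e^(−0.46/0.2261) = 0.1307 → 13.07%.

13.1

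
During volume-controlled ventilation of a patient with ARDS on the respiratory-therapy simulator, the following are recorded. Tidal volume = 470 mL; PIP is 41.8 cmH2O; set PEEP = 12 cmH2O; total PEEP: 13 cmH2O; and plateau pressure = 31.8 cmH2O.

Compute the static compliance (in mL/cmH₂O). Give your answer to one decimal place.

End-expiratory occlusion gives total PEEP = 13 cmH2O (intrinsic PEEP = 13 − 12 = 1). Use total PEEP for the elastic gradient.
Cstat = Vt / (Pplat − PEEPtotal) = 470 / (31.8 − 13) = 470 / 18.8 = 25.0 mL/cmH2O.

25.0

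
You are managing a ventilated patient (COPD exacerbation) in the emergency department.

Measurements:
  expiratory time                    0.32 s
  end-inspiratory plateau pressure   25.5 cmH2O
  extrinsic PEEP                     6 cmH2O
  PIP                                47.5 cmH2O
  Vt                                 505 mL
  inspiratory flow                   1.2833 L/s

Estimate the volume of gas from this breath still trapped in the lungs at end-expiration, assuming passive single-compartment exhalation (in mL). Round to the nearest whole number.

246

R = (PIP − Pplat)/V̇ = (47.5 − 25.5) / 1.2833 = 22.0/1.2833 = 17.143 cmH2O·s/L.
C = Vt/(Pplat − PEEP) = 505.0 / (25.5 − 6) = 505.0/19.5 = 25.897 mL/cmH2O.
τ = R × C = 17.143 × 0.0259 L/cmH2O = 0.444 s.
Fraction remaining = e^(−Te/τ) = e^(−0.32/0.444) = 0.4864.
Trapped volume = 505.0 × 0.4864 = 245.63 mL.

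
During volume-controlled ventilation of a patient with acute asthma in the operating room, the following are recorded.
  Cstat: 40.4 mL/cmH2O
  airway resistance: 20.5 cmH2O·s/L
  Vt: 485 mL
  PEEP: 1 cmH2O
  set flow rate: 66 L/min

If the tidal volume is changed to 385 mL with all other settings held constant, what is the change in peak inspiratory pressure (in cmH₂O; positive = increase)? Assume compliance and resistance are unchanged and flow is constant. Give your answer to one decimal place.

PIP = Vt/C + R·V̇ + PEEP (constant-flow equation of motion).
Only the elastic term changes: ΔPIP = ΔVt / C = (385 − 485) / 40.4 = -2.475 cmH2O.

-2.5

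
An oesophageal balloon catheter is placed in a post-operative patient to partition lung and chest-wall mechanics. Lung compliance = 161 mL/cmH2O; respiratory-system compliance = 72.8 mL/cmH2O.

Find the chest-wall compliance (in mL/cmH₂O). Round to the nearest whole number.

1/Ccw = 1/Crs − 1/CL.
1/Ccw = 1/72.8 − 1/161 = 0.007525.
Ccw = 132.89 mL/cmH2O.

133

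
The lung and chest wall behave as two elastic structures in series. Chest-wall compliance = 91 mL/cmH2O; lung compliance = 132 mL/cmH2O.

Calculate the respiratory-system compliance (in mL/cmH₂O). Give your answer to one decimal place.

Lung and chest wall are elastances in series: 1/Crs = 1/CL + 1/Ccw.
1/Crs = 1/132 + 1/91 = 0.01856.
Crs = 53.879 mL/cmH2O.

53.9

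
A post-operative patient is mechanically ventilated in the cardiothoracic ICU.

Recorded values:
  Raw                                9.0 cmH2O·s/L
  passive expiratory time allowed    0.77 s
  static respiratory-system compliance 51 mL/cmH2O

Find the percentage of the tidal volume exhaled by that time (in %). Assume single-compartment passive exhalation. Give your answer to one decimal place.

τ = R × C = 9.0 × 51 mL/cmH2O = 9.0 × 0.051 L/cmH2O = 0.459 s.
Passive exhalation: V(t)/V₀ = e^(−t/τ) = e^(−0.77/0.459) = 0.1868.
Fraction exhaled = 1 − 0.1868 = 0.8132 → 81.32%.

81.3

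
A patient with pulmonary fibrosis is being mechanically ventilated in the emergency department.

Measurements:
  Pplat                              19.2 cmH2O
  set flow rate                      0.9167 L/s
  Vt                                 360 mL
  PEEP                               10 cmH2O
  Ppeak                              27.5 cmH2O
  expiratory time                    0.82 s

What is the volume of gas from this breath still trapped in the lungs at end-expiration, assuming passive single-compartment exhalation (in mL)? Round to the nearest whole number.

R = (PIP − Pplat)/V̇ = (27.5 − 19.2) / 0.9167 = 8.3/0.9167 = 9.054 cmH2O·s/L.
C = Vt/(Pplat − PEEP) = 360.0 / (19.2 − 10) = 360.0/9.2 = 39.13 mL/cmH2O.
τ = R × C = 9.054 × 0.03913 L/cmH2O = 0.3543 s.
Fraction remaining = e^(−Te/τ) = e^(−0.82/0.3543) = 0.09882.
Trapped volume = 360.0 × 0.09882 = 35.575 mL.

36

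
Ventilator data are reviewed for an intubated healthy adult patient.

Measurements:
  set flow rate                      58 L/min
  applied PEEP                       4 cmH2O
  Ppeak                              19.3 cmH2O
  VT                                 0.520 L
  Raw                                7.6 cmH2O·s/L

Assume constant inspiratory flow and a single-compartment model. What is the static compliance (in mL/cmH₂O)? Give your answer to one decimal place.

Flow: 58 L/min ÷ 60 = 0.9667 L/s.
Equation of motion (constant flow): PIP = Vt/C + R·V̇ + PEEP.
Vt/C = PIP − R·V̇ − PEEP = 19.3 − 7.6×0.9667 − 4 = 19.3 − 7.347 − 4 = 7.953 cmH2O.
C = Vt / 7.953 = 520 / 7.953 = 65.384 mL/cmH2O.

65.4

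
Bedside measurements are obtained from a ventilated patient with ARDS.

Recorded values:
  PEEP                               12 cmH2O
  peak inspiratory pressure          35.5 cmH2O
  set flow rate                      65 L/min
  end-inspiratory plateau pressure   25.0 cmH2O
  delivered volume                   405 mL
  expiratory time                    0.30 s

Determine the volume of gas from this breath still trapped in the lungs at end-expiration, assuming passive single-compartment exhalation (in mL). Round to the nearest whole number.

150

Flow: 65 L/min ÷ 60 = 1.0833 L/s.
R = (PIP − Pplat)/V̇ = (35.5 − 25.0) / 1.0833 = 10.5/1.0833 = 9.693 cmH2O·s/L.
C = Vt/(Pplat − PEEP) = 405.0 / (25.0 − 12) = 405.0/13.0 = 31.154 mL/cmH2O.
τ = R × C = 9.693 × 0.03115 L/cmH2O = 0.3019 s.
Fraction remaining = e^(−Te/τ) = e^(−0.30/0.3019) = 0.3702.
Trapped volume = 405.0 × 0.3702 = 149.93 mL.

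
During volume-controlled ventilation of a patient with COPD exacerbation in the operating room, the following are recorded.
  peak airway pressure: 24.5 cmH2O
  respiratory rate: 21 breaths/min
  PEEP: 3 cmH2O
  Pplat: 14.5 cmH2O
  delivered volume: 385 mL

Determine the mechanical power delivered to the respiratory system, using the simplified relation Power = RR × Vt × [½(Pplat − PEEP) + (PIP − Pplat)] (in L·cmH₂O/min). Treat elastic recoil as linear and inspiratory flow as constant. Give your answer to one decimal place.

Per-breath work = Vt × [½(Pplat−PEEP) + (PIP−Pplat)] = 0.385 × [0.5×11.5 + 10.0] = 0.385 × 15.75 = 6.064 L·cmH2O.
Power = 21 × 6.064 = 127.34 L·cmH2O/min.

127.3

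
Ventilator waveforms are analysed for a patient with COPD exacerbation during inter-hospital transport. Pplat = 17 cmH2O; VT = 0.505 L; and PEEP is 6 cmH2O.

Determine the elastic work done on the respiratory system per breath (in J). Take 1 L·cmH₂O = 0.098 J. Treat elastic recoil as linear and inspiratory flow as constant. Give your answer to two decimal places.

Elastic work ≈ ½ × (Pplat − PEEP) × Vt = 0.5 × (17 − 6) × 0.505 L = 0.5 × 11.0 × 0.505 = 2.778 L·cmH2O.
× 0.098 J/(L·cmH2O) → 0.2722 J.

0.27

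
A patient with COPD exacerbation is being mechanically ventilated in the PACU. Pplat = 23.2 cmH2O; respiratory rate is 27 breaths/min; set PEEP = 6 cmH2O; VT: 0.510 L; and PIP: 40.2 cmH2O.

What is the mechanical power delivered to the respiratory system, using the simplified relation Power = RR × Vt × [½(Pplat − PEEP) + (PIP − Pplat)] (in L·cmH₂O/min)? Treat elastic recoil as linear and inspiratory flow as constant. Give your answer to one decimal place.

Per-breath work = Vt × [½(Pplat−PEEP) + (PIP−Pplat)] = 0.510 × [0.5×17.2 + 17.0] = 0.510 × 25.6 = 13.056 L·cmH2O.
Power = 27 × 13.056 = 352.51 L·cmH2O/min.

352.5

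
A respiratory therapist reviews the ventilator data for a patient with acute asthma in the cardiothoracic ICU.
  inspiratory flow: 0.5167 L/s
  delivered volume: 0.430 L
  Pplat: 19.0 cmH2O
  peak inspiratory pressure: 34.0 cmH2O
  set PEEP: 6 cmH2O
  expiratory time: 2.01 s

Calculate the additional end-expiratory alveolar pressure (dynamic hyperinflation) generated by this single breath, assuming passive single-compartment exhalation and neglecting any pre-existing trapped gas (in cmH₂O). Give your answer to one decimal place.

R = (PIP − Pplat)/V̇ = (34.0 − 19.0) / 0.5167 = 15.0/0.5167 = 29.03 cmH2O·s/L.
C = Vt/(Pplat − PEEP) = 430.0 / (19.0 − 6) = 430.0/13.0 = 33.077 mL/cmH2O.
τ = R × C = 29.03 × 0.03308 L/cmH2O = 0.9603 s.
Fraction remaining = e^(−Te/τ) = e^(−2.01/0.9603) = 0.1233; trapped volume = 430.0 × 0.1233 = 53.019 mL.
Additional alveolar pressure from trapping ≈ V_trapped / C = 53.019 / 33.077 = 1.603 cmH2O.

1.6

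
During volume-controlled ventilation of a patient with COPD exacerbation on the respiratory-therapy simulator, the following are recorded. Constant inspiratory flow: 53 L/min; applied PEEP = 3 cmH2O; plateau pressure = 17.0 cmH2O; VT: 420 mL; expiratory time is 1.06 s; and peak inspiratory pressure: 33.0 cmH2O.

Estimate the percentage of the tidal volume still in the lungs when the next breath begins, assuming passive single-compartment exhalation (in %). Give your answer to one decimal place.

Flow: 53 L/min ÷ 60 = 0.8833 L/s.
R = (PIP − Pplat)/V̇ = (33.0 − 17.0) / 0.8833 = 16.0/0.8833 = 18.114 cmH2O·s/L.
C = Vt/(Pplat − PEEP) = 420.0 / (17.0 − 3) = 420.0/14.0 = 30.0 mL/cmH2O.
τ = R × C = 18.114 × 0.03 L/cmH2O = 0.5434 s.
Fraction remaining at end-expiration = e^(−Te/τ) = e^(−1.06/0.5434) = 0.1422 → 14.22%.

14.2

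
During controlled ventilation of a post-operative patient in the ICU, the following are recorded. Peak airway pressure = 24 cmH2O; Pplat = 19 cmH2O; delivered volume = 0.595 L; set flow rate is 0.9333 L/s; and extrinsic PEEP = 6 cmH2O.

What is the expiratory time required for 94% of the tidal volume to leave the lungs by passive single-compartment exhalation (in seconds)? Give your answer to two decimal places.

R = (PIP − Pplat)/V̇ = (24 − 19) / 0.9333 = 5.0/0.9333 = 5.357 cmH2O·s/L.
C = Vt/(Pplat − PEEP) = 595.0 / (19 − 6) = 595.0/13.0 = 45.769 mL/cmH2O.
τ = R × C = 5.357 × 0.04577 L/cmH2O = 0.2452 s.
t = −τ·ln(1 − 0.94) = −0.2452·ln(0.06) = 0.6898 s.

0.69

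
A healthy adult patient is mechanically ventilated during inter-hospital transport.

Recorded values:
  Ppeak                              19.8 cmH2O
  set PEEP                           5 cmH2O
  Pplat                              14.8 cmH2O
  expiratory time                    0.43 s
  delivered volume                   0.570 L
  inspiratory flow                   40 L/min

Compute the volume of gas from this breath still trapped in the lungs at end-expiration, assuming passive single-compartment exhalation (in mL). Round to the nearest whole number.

213

Flow: 40 L/min ÷ 60 = 0.6667 L/s.
R = (PIP − Pplat)/V̇ = (19.8 − 14.8) / 0.6667 = 5.0/0.6667 = 7.5 cmH2O·s/L.
C = Vt/(Pplat − PEEP) = 570.0 / (14.8 − 5) = 570.0/9.8 = 58.163 mL/cmH2O.
τ = R × C = 7.5 × 0.05816 L/cmH2O = 0.4362 s.
Fraction remaining = e^(−Te/τ) = e^(−0.43/0.4362) = 0.3731.
Trapped volume = 570.0 × 0.3731 = 212.67 mL.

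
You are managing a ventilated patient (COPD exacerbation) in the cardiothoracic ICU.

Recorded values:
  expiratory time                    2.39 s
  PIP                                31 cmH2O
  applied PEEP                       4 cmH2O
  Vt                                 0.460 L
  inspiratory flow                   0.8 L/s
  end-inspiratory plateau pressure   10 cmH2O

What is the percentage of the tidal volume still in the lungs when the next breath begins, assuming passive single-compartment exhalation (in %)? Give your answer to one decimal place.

R = (PIP − Pplat)/V̇ = (31 − 10) / 0.8 = 21.0/0.8 = 26.25 cmH2O·s/L.
C = Vt/(Pplat − PEEP) = 460.0 / (10 − 4) = 460.0/6.0 = 76.667 mL/cmH2O.
τ = R × C = 26.25 × 0.07667 L/cmH2O = 2.013 s.
Fraction remaining at end-expiration = e^(−Te/τ) = e^(−2.39/2.013) = 0.305 → 30.5%.

30.5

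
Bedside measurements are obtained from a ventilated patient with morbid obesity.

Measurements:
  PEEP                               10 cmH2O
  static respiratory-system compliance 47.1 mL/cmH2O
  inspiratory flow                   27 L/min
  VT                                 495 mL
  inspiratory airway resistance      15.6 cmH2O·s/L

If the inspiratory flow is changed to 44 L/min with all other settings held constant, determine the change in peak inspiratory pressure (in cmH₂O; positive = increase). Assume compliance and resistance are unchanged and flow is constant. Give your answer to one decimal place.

4.4

Flow: 27 L/min ÷ 60 = 0.45 L/s.
New flow: 44 L/min ÷ 60 = 0.7333 L/s.
PIP = Vt/C + R·V̇ + PEEP (constant-flow equation of motion).
Only the resistive term changes: ΔPIP = R × ΔV̇ = 15.6 × (0.7333 − 0.45) = 15.6 × 0.2833 = 4.419 cmH2O.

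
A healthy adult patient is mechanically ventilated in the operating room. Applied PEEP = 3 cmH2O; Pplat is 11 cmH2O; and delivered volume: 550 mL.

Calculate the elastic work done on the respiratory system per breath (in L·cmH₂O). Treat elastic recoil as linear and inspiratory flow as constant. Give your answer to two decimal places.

2.20

Elastic work ≈ ½ × (Pplat − PEEP) × Vt = 0.5 × (11 − 3) × 0.550 L = 0.5 × 8.0 × 0.550 = 2.2 L·cmH2O.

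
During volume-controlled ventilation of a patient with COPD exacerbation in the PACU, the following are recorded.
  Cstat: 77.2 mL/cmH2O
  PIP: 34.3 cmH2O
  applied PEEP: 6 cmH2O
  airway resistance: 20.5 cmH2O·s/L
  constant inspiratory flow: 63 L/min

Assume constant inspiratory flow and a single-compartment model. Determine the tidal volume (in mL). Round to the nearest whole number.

523

Flow: 63 L/min ÷ 60 = 1.05 L/s.
Equation of motion (constant flow): PIP = Vt/C + R·V̇ + PEEP.
Vt/C = PIP − R·V̇ − PEEP = 34.3 − 21.525 − 6 = 6.775 cmH2O.
Vt = C × 6.775 = 77.2 × 6.775 = 523.03 mL.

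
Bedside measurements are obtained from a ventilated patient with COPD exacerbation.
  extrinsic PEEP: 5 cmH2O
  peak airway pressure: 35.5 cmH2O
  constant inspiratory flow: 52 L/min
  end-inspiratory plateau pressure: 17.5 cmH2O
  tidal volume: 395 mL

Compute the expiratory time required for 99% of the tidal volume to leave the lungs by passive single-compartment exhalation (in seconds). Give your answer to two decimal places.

Flow: 52 L/min ÷ 60 = 0.8667 L/s.
R = (PIP − Pplat)/V̇ = (35.5 − 17.5) / 0.8667 = 18.0/0.8667 = 20.768 cmH2O·s/L.
C = Vt/(Pplat − PEEP) = 395.0 / (17.5 − 5) = 395.0/12.5 = 31.6 mL/cmH2O.
τ = R × C = 20.768 × 0.0316 L/cmH2O = 0.6563 s.
t = −τ·ln(1 − 0.99) = −0.6563·ln(0.01) = 3.022 s.

3.02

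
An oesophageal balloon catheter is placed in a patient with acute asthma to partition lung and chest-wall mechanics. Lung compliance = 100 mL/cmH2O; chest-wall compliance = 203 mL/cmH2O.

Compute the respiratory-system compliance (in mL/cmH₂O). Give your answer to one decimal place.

Lung and chest wall are elastances in series: 1/Crs = 1/CL + 1/Ccw.
1/Crs = 1/100 + 1/203 = 0.01493.
Crs = 66.979 mL/cmH2O.

67.0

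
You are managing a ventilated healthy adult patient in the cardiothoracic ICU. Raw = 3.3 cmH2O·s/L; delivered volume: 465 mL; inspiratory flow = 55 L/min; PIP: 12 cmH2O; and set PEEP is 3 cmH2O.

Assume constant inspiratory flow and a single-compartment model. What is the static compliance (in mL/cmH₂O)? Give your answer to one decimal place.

77.8

Flow: 55 L/min ÷ 60 = 0.9167 L/s.
Equation of motion (constant flow): PIP = Vt/C + R·V̇ + PEEP.
Vt/C = PIP − R·V̇ − PEEP = 12 − 3.3×0.9167 − 3 = 12 − 3.025 − 3 = 5.975 cmH2O.
C = Vt / 5.975 = 465 / 5.975 = 77.824 mL/cmH2O.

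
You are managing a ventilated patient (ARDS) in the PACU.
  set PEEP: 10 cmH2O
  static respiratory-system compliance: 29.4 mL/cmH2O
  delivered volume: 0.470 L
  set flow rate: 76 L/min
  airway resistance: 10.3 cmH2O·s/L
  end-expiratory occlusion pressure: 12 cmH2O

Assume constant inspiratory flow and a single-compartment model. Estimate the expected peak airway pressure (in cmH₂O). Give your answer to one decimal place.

41.0

Flow: 76 L/min ÷ 60 = 1.2667 L/s.
Total PEEP = 12 cmH2O (set 10 + intrinsic 2); this is the baseline alveolar pressure.
Equation of motion (constant flow): PIP = Vt/C + R·V̇ + PEEP.
PIP = 470/29.4 + 10.3×1.2667 + 12 = 15.986 + 13.047 + 12 = 41.033 cmH2O.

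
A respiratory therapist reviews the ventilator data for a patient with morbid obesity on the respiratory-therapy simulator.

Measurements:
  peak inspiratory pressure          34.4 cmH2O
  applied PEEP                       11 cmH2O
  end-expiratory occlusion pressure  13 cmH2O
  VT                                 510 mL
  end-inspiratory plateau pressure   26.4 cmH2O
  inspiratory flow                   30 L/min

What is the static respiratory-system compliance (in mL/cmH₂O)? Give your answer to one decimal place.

38.1

End-expiratory occlusion gives total PEEP = 13 cmH2O (intrinsic PEEP = 13 − 11 = 2). Use total PEEP for the elastic gradient.
Cstat = Vt / (Pplat − PEEPtotal) = 510 / (26.4 − 13) = 510 / 13.4 = 38.06 mL/cmH2O.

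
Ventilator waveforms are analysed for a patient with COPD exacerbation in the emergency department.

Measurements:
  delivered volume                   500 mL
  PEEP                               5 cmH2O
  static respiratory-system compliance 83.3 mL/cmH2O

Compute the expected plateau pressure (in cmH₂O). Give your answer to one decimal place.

Pplat = PEEP + Vt / Cstat = 5 + 500 / 83.3 = 5 + 6.002 = 11.002 cmH2O.

11.0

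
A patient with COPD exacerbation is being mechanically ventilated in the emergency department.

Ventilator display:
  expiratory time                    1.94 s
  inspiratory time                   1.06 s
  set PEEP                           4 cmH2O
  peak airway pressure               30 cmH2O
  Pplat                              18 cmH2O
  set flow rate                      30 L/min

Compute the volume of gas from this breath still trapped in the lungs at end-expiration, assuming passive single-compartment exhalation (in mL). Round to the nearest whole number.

63

Flow: 30 L/min ÷ 60 = 0.5 L/s.
Vt = flow × Ti = 0.5 L/s × 1.06 s × 1000 mL/L = 530.0 mL.
R = (PIP − Pplat)/V̇ = (30 − 18) / 0.5 = 12.0/0.5 = 24.0 cmH2O·s/L.
C = Vt/(Pplat − PEEP) = 530.0 / (18 − 4) = 530.0/14.0 = 37.857 mL/cmH2O.
τ = R × C = 24.0 × 0.03786 L/cmH2O = 0.9086 s.
Fraction remaining = e^(−Te/τ) = e^(−1.94/0.9086) = 0.1182.
Trapped volume = 530.0 × 0.1182 = 62.646 mL.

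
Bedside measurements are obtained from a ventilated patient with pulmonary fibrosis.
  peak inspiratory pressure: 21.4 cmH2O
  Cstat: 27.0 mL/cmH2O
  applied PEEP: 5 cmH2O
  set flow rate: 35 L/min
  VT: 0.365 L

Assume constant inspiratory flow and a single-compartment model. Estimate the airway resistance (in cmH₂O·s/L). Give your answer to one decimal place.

Flow: 35 L/min ÷ 60 = 0.5833 L/s.
Equation of motion (constant flow): PIP = Vt/C + R·V̇ + PEEP.
R·V̇ = PIP − Vt/C − PEEP = 21.4 − 365/27.0 − 5 = 21.4 − 13.519 − 5 = 2.881 cmH2O.
R = 2.881 / 0.5833 = 4.939 cmH2O·s/L.

4.9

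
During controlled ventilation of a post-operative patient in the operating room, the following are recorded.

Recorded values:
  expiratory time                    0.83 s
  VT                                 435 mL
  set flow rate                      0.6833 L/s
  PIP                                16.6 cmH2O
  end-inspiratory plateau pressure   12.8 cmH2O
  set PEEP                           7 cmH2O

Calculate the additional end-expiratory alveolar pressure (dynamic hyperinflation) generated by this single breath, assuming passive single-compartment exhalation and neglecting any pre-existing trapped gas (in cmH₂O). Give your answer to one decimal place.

0.8

R = (PIP − Pplat)/V̇ = (16.6 − 12.8) / 0.6833 = 3.8/0.6833 = 5.561 cmH2O·s/L.
C = Vt/(Pplat − PEEP) = 435.0 / (12.8 − 7) = 435.0/5.8 = 75.0 mL/cmH2O.
τ = R × C = 5.561 × 0.075 L/cmH2O = 0.4171 s.
Fraction remaining = e^(−Te/τ) = e^(−0.83/0.4171) = 0.1367; trapped volume = 435.0 × 0.1367 = 59.465 mL.
Additional alveolar pressure from trapping ≈ V_trapped / C = 59.465 / 75.0 = 0.7929 cmH2O.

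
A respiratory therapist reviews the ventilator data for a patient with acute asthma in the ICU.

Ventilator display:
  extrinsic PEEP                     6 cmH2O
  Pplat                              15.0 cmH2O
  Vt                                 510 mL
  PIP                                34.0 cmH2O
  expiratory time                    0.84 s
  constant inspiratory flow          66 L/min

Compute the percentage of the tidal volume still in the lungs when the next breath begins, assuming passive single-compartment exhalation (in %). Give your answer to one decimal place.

Flow: 66 L/min ÷ 60 = 1.1 L/s.
R = (PIP − Pplat)/V̇ = (34.0 − 15.0) / 1.1 = 19.0/1.1 = 17.273 cmH2O·s/L.
C = Vt/(Pplat − PEEP) = 510.0 / (15.0 − 6) = 510.0/9.0 = 56.667 mL/cmH2O.
τ = R × C = 17.273 × 0.05667 L/cmH2O = 0.9789 s.
Fraction remaining at end-expiration = e^(−Te/τ) = e^(−0.84/0.9789) = 0.424 → 42.4%.

42.4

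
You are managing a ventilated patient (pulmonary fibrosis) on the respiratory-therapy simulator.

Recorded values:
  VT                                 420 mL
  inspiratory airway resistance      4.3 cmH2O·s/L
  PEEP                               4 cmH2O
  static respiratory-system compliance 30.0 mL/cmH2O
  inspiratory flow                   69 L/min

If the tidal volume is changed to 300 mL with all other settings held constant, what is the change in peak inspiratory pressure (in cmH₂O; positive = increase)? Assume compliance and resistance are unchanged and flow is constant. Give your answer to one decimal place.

-4.0

PIP = Vt/C + R·V̇ + PEEP (constant-flow equation of motion).
Only the elastic term changes: ΔPIP = ΔVt / C = (300 − 420) / 30.0 = -4.0 cmH2O.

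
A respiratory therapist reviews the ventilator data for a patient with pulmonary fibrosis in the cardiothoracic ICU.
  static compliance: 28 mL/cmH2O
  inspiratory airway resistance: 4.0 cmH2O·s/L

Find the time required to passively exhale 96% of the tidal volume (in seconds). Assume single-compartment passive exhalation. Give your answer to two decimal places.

τ = R × C = 4.0 × 28 mL/cmH2O = 4.0 × 0.028 L/cmH2O = 0.112 s.
Exhaled fraction f = 1 − e^(−t/τ) → t = −τ·ln(1 − f) = −0.112·ln(0.04) = 0.3605 s.

0.36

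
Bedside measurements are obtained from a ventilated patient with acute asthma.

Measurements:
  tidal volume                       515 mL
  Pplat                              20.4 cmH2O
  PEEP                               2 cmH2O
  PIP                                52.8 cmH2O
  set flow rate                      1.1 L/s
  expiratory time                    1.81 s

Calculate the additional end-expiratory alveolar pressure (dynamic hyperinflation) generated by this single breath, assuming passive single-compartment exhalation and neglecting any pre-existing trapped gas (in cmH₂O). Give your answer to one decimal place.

2.0

R = (PIP − Pplat)/V̇ = (52.8 − 20.4) / 1.1 = 32.4/1.1 = 29.455 cmH2O·s/L.
C = Vt/(Pplat − PEEP) = 515.0 / (20.4 − 2) = 515.0/18.4 = 27.989 mL/cmH2O.
τ = R × C = 29.455 × 0.02799 L/cmH2O = 0.8244 s.
Fraction remaining = e^(−Te/τ) = e^(−1.81/0.8244) = 0.1113; trapped volume = 515.0 × 0.1113 = 57.32 mL.
Additional alveolar pressure from trapping ≈ V_trapped / C = 57.32 / 27.989 = 2.048 cmH2O.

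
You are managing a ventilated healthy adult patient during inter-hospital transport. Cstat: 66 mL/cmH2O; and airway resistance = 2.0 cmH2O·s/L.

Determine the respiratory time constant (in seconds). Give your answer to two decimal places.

0.13

τ = R × C = 2.0 × 66 mL/cmH2O = 2.0 × 0.066 L/cmH2O = 0.132 s.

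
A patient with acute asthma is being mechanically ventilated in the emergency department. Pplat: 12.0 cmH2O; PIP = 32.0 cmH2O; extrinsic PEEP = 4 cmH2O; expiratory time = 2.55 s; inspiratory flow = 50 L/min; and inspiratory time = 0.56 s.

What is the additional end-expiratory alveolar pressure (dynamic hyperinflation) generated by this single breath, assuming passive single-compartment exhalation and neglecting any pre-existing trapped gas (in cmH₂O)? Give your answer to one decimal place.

Flow: 50 L/min ÷ 60 = 0.8333 L/s.
Vt = flow × Ti = 0.8333 L/s × 0.56 s × 1000 mL/L = 466.65 mL.
R = (PIP − Pplat)/V̇ = (32.0 − 12.0) / 0.8333 = 20.0/0.8333 = 24.001 cmH2O·s/L.
C = Vt/(Pplat − PEEP) = 466.65 / (12.0 − 4) = 466.65/8.0 = 58.331 mL/cmH2O.
τ = R × C = 24.001 × 0.05833 L/cmH2O = 1.4 s.
Fraction remaining = e^(−Te/τ) = e^(−2.55/1.4) = 0.1618; trapped volume = 466.65 × 0.1618 = 75.504 mL.
Additional alveolar pressure from trapping ≈ V_trapped / C = 75.504 / 58.331 = 1.294 cmH2O.

1.3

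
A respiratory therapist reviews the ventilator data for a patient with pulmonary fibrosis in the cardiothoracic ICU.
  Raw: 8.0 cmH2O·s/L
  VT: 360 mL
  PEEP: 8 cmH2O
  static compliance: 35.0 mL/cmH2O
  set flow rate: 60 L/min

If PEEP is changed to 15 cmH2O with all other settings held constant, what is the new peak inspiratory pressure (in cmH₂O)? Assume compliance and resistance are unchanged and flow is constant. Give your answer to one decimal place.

Flow: 60 L/min ÷ 60 = 1 L/s.
PIP = Vt/C + R·V̇ + PEEP (constant-flow equation of motion).
Only the baseline term changes: ΔPIP = ΔPEEP = 15 − 8 = 7.0 cmH2O.
Original PIP = 360/35.0 + 8.0×1 + 8 = 26.286 cmH2O; new PIP = 26.286 + (7.0) = 33.286 cmH2O.

33.3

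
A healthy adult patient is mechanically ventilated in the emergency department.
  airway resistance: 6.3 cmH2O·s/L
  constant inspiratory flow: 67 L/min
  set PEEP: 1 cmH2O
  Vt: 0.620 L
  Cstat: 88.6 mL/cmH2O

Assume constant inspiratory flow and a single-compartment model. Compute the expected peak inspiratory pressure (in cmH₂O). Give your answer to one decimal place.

Flow: 67 L/min ÷ 60 = 1.1167 L/s.
Equation of motion (constant flow): PIP = Vt/C + R·V̇ + PEEP.
PIP = 620/88.6 + 6.3×1.1167 + 1 = 6.998 + 7.035 + 1 = 15.033 cmH2O.

15.0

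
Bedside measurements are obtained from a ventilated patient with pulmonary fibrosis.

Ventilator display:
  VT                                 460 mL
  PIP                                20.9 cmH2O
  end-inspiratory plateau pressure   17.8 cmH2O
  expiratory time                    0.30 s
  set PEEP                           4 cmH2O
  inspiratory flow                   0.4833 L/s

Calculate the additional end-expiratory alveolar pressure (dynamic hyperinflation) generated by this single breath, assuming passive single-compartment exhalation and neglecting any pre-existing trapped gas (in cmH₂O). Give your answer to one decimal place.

R = (PIP − Pplat)/V̇ = (20.9 − 17.8) / 0.4833 = 3.1/0.4833 = 6.414 cmH2O·s/L.
C = Vt/(Pplat − PEEP) = 460.0 / (17.8 − 4) = 460.0/13.8 = 33.333 mL/cmH2O.
τ = R × C = 6.414 × 0.03333 L/cmH2O = 0.2138 s.
Fraction remaining = e^(−Te/τ) = e^(−0.30/0.2138) = 0.2458; trapped volume = 460.0 × 0.2458 = 113.07 mL.
Additional alveolar pressure from trapping ≈ V_trapped / C = 113.07 / 33.333 = 3.392 cmH2O.

3.4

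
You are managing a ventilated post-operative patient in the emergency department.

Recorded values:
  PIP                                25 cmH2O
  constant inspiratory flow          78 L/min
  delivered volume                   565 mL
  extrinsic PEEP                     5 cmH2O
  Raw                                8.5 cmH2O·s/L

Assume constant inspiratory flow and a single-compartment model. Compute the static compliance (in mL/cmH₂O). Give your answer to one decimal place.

Flow: 78 L/min ÷ 60 = 1.3 L/s.
Equation of motion (constant flow): PIP = Vt/C + R·V̇ + PEEP.
Vt/C = PIP − R·V̇ − PEEP = 25 − 8.5×1.3 − 5 = 25 − 11.05 − 5 = 8.95 cmH2O.
C = Vt / 8.95 = 565 / 8.95 = 63.128 mL/cmH2O.

63.1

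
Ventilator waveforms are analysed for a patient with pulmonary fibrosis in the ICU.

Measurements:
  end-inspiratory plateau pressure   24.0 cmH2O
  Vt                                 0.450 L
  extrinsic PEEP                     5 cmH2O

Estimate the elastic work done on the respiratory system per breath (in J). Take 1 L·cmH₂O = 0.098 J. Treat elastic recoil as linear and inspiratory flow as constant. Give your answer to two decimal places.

Elastic work ≈ ½ × (Pplat − PEEP) × Vt = 0.5 × (24.0 − 5) × 0.450 L = 0.5 × 19.0 × 0.450 = 4.275 L·cmH2O.
× 0.098 J/(L·cmH2O) → 0.419 J.

0.42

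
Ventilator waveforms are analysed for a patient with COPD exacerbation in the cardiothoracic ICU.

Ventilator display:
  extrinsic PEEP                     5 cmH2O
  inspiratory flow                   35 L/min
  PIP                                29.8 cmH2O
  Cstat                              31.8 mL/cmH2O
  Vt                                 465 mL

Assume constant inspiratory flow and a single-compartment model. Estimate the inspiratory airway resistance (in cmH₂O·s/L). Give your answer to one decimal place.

17.4

Flow: 35 L/min ÷ 60 = 0.5833 L/s.
Equation of motion (constant flow): PIP = Vt/C + R·V̇ + PEEP.
R·V̇ = PIP − Vt/C − PEEP = 29.8 − 465/31.8 − 5 = 29.8 − 14.623 − 5 = 10.177 cmH2O.
R = 10.177 / 0.5833 = 17.447 cmH2O·s/L.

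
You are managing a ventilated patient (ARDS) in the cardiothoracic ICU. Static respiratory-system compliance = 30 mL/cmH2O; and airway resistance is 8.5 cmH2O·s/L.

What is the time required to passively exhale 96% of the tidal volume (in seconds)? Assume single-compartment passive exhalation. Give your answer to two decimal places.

0.82

τ = R × C = 8.5 × 30 mL/cmH2O = 8.5 × 0.030 L/cmH2O = 0.255 s.
Exhaled fraction f = 1 − e^(−t/τ) → t = −τ·ln(1 − f) = −0.255·ln(0.04) = 0.8208 s.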